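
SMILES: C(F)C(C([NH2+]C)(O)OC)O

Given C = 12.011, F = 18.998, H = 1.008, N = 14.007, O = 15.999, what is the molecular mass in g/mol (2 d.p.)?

Molecular formula: C5H13FNO3+.
M = 5×12.011 + 1×18.998 + 13×1.008 + 1×14.007 + 3×15.999 = 154.16 g/mol.

154.16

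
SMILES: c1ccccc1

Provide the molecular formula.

C6H6

Heavy atoms from the SMILES: 6 C.
Implicit hydrogens by atom environment:
  6 × C (aromatic): 1 H each → 6
  Total hydrogens = 6.
Molecular formula: C6H6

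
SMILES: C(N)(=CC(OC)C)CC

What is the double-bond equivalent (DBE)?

1

Molecular formula from the SMILES: C7H15NO.
DoU = (2C + 2 + N − H − X)/2 = (2·7 + 2 + 1 − 15 − 0)/2 = 2/2 = 1.
(Structurally: 0 ring(s) + 1 π bond(s) = 1.)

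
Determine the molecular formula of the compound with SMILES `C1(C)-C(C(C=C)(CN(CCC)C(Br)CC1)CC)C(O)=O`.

C16H28BrNO2

Heavy atoms from the SMILES: 1 Br, 16 C, 1 N, 2 O.
Implicit hydrogens by atom environment:
  7 × C: 2 H each → 14
  4 × C: 1 H each → 4
  3 × C: 3 H each → 9
  2 × C: no H
  1 × Br: no H
  1 × N: no H
  1 × O: 1 H
  1 × O: no H
  Total hydrogens = 28.
Molecular formula: C16H28BrNO2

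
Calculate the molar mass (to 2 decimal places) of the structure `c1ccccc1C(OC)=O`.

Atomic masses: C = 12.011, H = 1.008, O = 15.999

Molecular formula: C8H8O2.
M = 8×12.011 + 8×1.008 + 2×15.999 = 136.15 g/mol.

136.15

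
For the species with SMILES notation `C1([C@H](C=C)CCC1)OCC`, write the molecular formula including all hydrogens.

Heavy atoms from the SMILES: 9 C, 1 O.
Implicit hydrogens by atom environment:
  5 × C: 2 H each → 10
  3 × C: 1 H each → 3
  1 × C: 3 H
  1 × O: no H
  Total hydrogens = 16.
Molecular formula: C9H16O

C9H16O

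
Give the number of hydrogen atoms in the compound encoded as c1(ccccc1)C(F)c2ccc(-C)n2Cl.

Hydrogens are implicit in SMILES; fill each atom to its normal valence:
  7 × C (aromatic): 1 H each → 7
  3 × C (aromatic): no H
  1 × C: 3 H
  1 × C: 1 H
  1 × Cl: no H
  1 × F: no H
  1 × N (aromatic): no H
  Total hydrogens = 11.

11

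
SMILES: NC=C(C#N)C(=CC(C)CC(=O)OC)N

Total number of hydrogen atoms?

Hydrogens are implicit in SMILES; fill each atom to its normal valence:
  4 × C: no H
  3 × C: 1 H each → 3
  2 × C: 3 H each → 6
  2 × N: 2 H each → 4
  2 × O: no H
  1 × C: 2 H
  1 × N: no H
  Total hydrogens = 15.

15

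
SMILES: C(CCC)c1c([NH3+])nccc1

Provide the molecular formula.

C9H15N2+

Heavy atoms from the SMILES: 9 C, 2 N.
Implicit hydrogens by atom environment:
  3 × C: 2 H each → 6
  3 × C (aromatic): 1 H each → 3
  2 × C (aromatic): no H
  1 × C: 3 H
  1 × N (charge +1): 3 H
  1 × N (aromatic): no H
  Total hydrogens = 15.
Net charge +1.
Molecular formula: C9H15N2+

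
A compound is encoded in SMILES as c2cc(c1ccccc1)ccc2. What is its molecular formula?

Heavy atoms from the SMILES: 12 C.
Implicit hydrogens by atom environment:
  10 × C (aromatic): 1 H each → 10
  2 × C (aromatic): no H
  Total hydrogens = 10.
Molecular formula: C12H10

C12H10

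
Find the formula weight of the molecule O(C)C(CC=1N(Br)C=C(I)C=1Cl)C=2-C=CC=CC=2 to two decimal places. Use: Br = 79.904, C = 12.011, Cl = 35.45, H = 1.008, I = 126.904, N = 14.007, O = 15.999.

Molecular formula: C13H12BrClINO.
M = 1×79.904 + 13×12.011 + 1×35.45 + 12×1.008 + 1×126.904 + 1×14.007 + 1×15.999 = 440.50 g/mol.

440.50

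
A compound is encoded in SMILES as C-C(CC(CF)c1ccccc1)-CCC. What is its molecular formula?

C14H21F

Heavy atoms from the SMILES: 14 C, 1 F.
Implicit hydrogens by atom environment:
  5 × C (aromatic): 1 H each → 5
  4 × C: 2 H each → 8
  2 × C: 3 H each → 6
  2 × C: 1 H each → 2
  1 × C (aromatic): no H
  1 × F: no H
  Total hydrogens = 21.
Molecular formula: C14H21F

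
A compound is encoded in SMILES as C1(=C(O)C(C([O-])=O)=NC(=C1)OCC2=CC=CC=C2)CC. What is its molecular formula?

Heavy atoms from the SMILES: 15 C, 1 N, 4 O.
Implicit hydrogens by atom environment:
  6 × C (aromatic): 1 H each → 6
  5 × C (aromatic): no H
  2 × C: 2 H each → 4
  2 × O: no H
  1 × C: 3 H
  1 × C: no H
  1 × N (aromatic): no H
  1 × O: 1 H
  1 × O (charge -1): no H
  Total hydrogens = 14.
Net charge -1.
Molecular formula: C15H14NO4-

C15H14NO4-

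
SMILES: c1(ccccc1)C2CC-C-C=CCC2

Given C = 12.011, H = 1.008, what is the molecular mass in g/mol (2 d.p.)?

186.30

Molecular formula: C14H18.
M = 14×12.011 + 18×1.008 = 186.30 g/mol.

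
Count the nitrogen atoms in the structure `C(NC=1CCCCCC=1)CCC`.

1

The symbol for nitrogen appears 1 time in the SMILES.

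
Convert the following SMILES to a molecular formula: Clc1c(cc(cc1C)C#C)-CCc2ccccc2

Heavy atoms from the SMILES: 17 C, 1 Cl.
Implicit hydrogens by atom environment:
  7 × C (aromatic): 1 H each → 7
  5 × C (aromatic): no H
  2 × C: 2 H each → 4
  1 × C: 3 H
  1 × C: 1 H
  1 × C: no H
  1 × Cl: no H
  Total hydrogens = 15.
Molecular formula: C17H15Cl

C17H15Cl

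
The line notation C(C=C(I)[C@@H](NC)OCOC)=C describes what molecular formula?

C8H14INO2

Heavy atoms from the SMILES: 8 C, 1 I, 1 N, 2 O.
Implicit hydrogens by atom environment:
  3 × C: 1 H each → 3
  2 × C: 3 H each → 6
  2 × C: 2 H each → 4
  2 × O: no H
  1 × C: no H
  1 × I: no H
  1 × N: 1 H
  Total hydrogens = 14.
Molecular formula: C8H14INO2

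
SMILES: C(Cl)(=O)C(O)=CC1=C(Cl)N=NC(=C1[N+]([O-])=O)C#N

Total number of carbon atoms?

The symbol for carbon appears 8 times in the SMILES. (Cl is a single chlorine, not C + l.)

8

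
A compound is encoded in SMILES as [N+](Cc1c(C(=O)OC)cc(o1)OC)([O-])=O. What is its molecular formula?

Heavy atoms from the SMILES: 8 C, 1 N, 6 O.
Implicit hydrogens by atom environment:
  4 × O: no H
  3 × C (aromatic): no H
  2 × C: 3 H each → 6
  1 × C: 2 H
  1 × C (aromatic): 1 H
  1 × C: no H
  1 × N (charge +1): no H
  1 × O (aromatic): no H
  1 × O (charge -1): no H
  Total hydrogens = 9.
Molecular formula: C8H9NO6

C8H9NO6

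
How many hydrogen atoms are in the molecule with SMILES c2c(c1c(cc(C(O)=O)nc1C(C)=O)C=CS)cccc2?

Hydrogens are implicit in SMILES; fill each atom to its normal valence:
  6 × C (aromatic): 1 H each → 6
  5 × C (aromatic): no H
  2 × C: 1 H each → 2
  2 × C: no H
  2 × O: no H
  1 × C: 3 H
  1 × N (aromatic): no H
  1 × O: 1 H
  1 × S: 1 H
  Total hydrogens = 13.

13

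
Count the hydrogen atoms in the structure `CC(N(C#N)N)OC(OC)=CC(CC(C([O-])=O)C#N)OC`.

Hydrogens are implicit in SMILES; fill each atom to its normal valence:
  4 × C: 1 H each → 4
  4 × C: no H
  4 × O: no H
  3 × C: 3 H each → 9
  3 × N: no H
  1 × C: 2 H
  1 × N: 2 H
  1 × O (charge -1): no H
  Total hydrogens = 17.

17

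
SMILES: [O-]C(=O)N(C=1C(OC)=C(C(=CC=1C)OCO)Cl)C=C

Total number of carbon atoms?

12

The symbol for carbon appears 12 times in the SMILES. (Cl is a single chlorine, not C + l.)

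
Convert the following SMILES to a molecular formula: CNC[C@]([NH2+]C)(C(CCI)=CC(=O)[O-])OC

C10H19IN2O3

Heavy atoms from the SMILES: 10 C, 1 I, 2 N, 3 O.
Implicit hydrogens by atom environment:
  3 × C: 3 H each → 9
  3 × C: 2 H each → 6
  3 × C: no H
  2 × O: no H
  1 × C: 1 H
  1 × I: no H
  1 × N (charge +1): 2 H
  1 × N: 1 H
  1 × O (charge -1): no H
  Total hydrogens = 19.
Molecular formula: C10H19IN2O3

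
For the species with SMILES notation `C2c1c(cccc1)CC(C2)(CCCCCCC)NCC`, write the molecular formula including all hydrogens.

C19H31N

Heavy atoms from the SMILES: 19 C, 1 N.
Implicit hydrogens by atom environment:
  10 × C: 2 H each → 20
  4 × C (aromatic): 1 H each → 4
  2 × C: 3 H each → 6
  2 × C (aromatic): no H
  1 × C: no H
  1 × N: 1 H
  Total hydrogens = 31.
Molecular formula: C19H31N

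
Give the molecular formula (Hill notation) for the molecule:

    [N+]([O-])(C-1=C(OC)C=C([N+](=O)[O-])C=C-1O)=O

C7H6N2O6

Heavy atoms from the SMILES: 7 C, 2 N, 6 O.
Implicit hydrogens by atom environment:
  4 × C (aromatic): no H
  3 × O: no H
  2 × C (aromatic): 1 H each → 2
  2 × N (charge +1): no H
  2 × O (charge -1): no H
  1 × C: 3 H
  1 × O: 1 H
  Total hydrogens = 6.
Molecular formula: C7H6N2O6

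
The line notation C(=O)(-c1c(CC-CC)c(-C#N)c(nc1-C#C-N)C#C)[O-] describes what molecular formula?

C15H12N3O2-

Heavy atoms from the SMILES: 15 C, 3 N, 2 O.
Implicit hydrogens by atom environment:
  5 × C (aromatic): no H
  5 × C: no H
  3 × C: 2 H each → 6
  1 × C: 3 H
  1 × C: 1 H
  1 × N: 2 H
  1 × N (aromatic): no H
  1 × N: no H
  1 × O: no H
  1 × O (charge -1): no H
  Total hydrogens = 12.
Net charge -1.
Molecular formula: C15H12N3O2-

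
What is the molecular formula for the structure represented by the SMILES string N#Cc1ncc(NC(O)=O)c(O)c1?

Heavy atoms from the SMILES: 7 C, 3 N, 3 O.
Implicit hydrogens by atom environment:
  3 × C (aromatic): no H
  2 × C (aromatic): 1 H each → 2
  2 × C: no H
  2 × O: 1 H each → 2
  1 × N: 1 H
  1 × N (aromatic): no H
  1 × N: no H
  1 × O: no H
  Total hydrogens = 5.
Molecular formula: C7H5N3O3

C7H5N3O3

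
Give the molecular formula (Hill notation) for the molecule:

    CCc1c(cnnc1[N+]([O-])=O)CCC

Heavy atoms from the SMILES: 9 C, 3 N, 2 O.
Implicit hydrogens by atom environment:
  3 × C: 2 H each → 6
  3 × C (aromatic): no H
  2 × C: 3 H each → 6
  2 × N (aromatic): no H
  1 × C (aromatic): 1 H
  1 × N (charge +1): no H
  1 × O: no H
  1 × O (charge -1): no H
  Total hydrogens = 13.
Molecular formula: C9H13N3O2

C9H13N3O2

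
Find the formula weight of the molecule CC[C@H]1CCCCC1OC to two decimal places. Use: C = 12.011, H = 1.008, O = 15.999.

Molecular formula: C9H18O.
M = 9×12.011 + 18×1.008 + 1×15.999 = 142.24 g/mol.

142.24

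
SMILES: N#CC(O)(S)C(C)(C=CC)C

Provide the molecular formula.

Heavy atoms from the SMILES: 8 C, 1 N, 1 O, 1 S.
Implicit hydrogens by atom environment:
  3 × C: 3 H each → 9
  3 × C: no H
  2 × C: 1 H each → 2
  1 × N: no H
  1 × O: 1 H
  1 × S: 1 H
  Total hydrogens = 13.
Molecular formula: C8H13NOS

C8H13NOS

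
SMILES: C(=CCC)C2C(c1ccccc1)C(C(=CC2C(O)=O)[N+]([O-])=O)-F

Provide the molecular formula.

Heavy atoms from the SMILES: 17 C, 1 F, 1 N, 4 O.
Implicit hydrogens by atom environment:
  7 × C: 1 H each → 7
  5 × C (aromatic): 1 H each → 5
  2 × C: no H
  2 × O: no H
  1 × C: 3 H
  1 × C: 2 H
  1 × C (aromatic): no H
  1 × F: no H
  1 × N (charge +1): no H
  1 × O: 1 H
  1 × O (charge -1): no H
  Total hydrogens = 18.
Molecular formula: C17H18FNO4

C17H18FNO4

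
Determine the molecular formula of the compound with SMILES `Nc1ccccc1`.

Heavy atoms from the SMILES: 6 C, 1 N.
Implicit hydrogens by atom environment:
  5 × C (aromatic): 1 H each → 5
  1 × C (aromatic): no H
  1 × N: 2 H
  Total hydrogens = 7.
Molecular formula: C6H7N

C6H7N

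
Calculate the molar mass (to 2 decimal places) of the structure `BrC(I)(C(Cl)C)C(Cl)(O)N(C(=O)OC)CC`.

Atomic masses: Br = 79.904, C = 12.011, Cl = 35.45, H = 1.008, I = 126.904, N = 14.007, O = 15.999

448.90

Molecular formula: C8H13BrCl2INO3.
M = 1×79.904 + 8×12.011 + 2×35.45 + 13×1.008 + 1×126.904 + 1×14.007 + 3×15.999 = 448.90 g/mol.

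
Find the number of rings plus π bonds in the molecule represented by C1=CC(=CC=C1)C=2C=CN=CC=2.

Molecular formula from the SMILES: C11H9N.
DoU = (2C + 2 + N − H − X)/2 = (2·11 + 2 + 1 − 9 − 0)/2 = 16/2 = 8.
(Structurally: 2 ring(s) + 6 π bond(s) = 8.)

8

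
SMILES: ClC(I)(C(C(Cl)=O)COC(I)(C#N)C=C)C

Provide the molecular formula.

Heavy atoms from the SMILES: 9 C, 2 Cl, 2 I, 1 N, 2 O.
Implicit hydrogens by atom environment:
  4 × C: no H
  2 × C: 2 H each → 4
  2 × C: 1 H each → 2
  2 × Cl: no H
  2 × I: no H
  2 × O: no H
  1 × C: 3 H
  1 × N: no H
  Total hydrogens = 9.
Molecular formula: C9H9Cl2I2NO2

C9H9Cl2I2NO2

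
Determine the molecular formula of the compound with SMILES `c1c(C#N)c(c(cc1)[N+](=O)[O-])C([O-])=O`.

C8H3N2O4-

Heavy atoms from the SMILES: 8 C, 2 N, 4 O.
Implicit hydrogens by atom environment:
  3 × C (aromatic): 1 H each → 3
  3 × C (aromatic): no H
  2 × C: no H
  2 × O: no H
  2 × O (charge -1): no H
  1 × N: no H
  1 × N (charge +1): no H
  Total hydrogens = 3.
Net charge -1.
Molecular formula: C8H3N2O4-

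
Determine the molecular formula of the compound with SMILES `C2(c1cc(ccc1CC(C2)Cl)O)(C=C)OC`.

C13H15ClO2

Heavy atoms from the SMILES: 13 C, 1 Cl, 2 O.
Implicit hydrogens by atom environment:
  3 × C: 2 H each → 6
  3 × C (aromatic): 1 H each → 3
  3 × C (aromatic): no H
  2 × C: 1 H each → 2
  1 × C: 3 H
  1 × C: no H
  1 × Cl: no H
  1 × O: 1 H
  1 × O: no H
  Total hydrogens = 15.
Molecular formula: C13H15ClO2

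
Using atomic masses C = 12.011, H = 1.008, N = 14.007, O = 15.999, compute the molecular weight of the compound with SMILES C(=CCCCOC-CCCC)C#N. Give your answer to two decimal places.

Molecular formula: C11H19NO.
M = 11×12.011 + 19×1.008 + 1×14.007 + 1×15.999 = 181.28 g/mol.

181.28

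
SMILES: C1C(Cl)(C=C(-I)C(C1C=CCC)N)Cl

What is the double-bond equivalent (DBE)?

3

Molecular formula from the SMILES: C10H14Cl2IN.
DoU = (2C + 2 + N − H − X)/2 = (2·10 + 2 + 1 − 14 − 3)/2 = 6/2 = 3.
(Structurally: 1 ring(s) + 2 π bond(s) = 3.)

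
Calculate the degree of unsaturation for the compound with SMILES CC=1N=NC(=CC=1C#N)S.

Molecular formula from the SMILES: C6H5N3S.
DoU = (2C + 2 + N − H − X)/2 = (2·6 + 2 + 3 − 5 − 0)/2 = 12/2 = 6.
(Structurally: 1 ring(s) + 5 π bond(s) = 6.)

6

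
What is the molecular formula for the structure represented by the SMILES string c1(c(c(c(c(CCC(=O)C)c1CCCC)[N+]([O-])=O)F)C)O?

Heavy atoms from the SMILES: 15 C, 1 F, 1 N, 4 O.
Implicit hydrogens by atom environment:
  6 × C (aromatic): no H
  5 × C: 2 H each → 10
  3 × C: 3 H each → 9
  2 × O: no H
  1 × C: no H
  1 × F: no H
  1 × N (charge +1): no H
  1 × O: 1 H
  1 × O (charge -1): no H
  Total hydrogens = 20.
Molecular formula: C15H20FNO4

C15H20FNO4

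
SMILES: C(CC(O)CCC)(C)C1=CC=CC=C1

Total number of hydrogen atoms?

Hydrogens are implicit in SMILES; fill each atom to its normal valence:
  5 × C (aromatic): 1 H each → 5
  3 × C: 2 H each → 6
  2 × C: 3 H each → 6
  2 × C: 1 H each → 2
  1 × C (aromatic): no H
  1 × O: 1 H
  Total hydrogens = 20.

20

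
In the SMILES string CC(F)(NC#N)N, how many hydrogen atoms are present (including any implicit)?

6

Hydrogens are implicit in SMILES; fill each atom to its normal valence:
  2 × C: no H
  1 × C: 3 H
  1 × F: no H
  1 × N: 2 H
  1 × N: 1 H
  1 × N: no H
  Total hydrogens = 6.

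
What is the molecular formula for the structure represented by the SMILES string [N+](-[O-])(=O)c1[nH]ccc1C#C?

Heavy atoms from the SMILES: 6 C, 2 N, 2 O.
Implicit hydrogens by atom environment:
  2 × C (aromatic): 1 H each → 2
  2 × C (aromatic): no H
  1 × C: 1 H
  1 × C: no H
  1 × N (aromatic): 1 H
  1 × N (charge +1): no H
  1 × O: no H
  1 × O (charge -1): no H
  Total hydrogens = 4.
Molecular formula: C6H4N2O2

C6H4N2O2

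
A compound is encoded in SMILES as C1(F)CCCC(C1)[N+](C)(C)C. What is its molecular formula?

Heavy atoms from the SMILES: 9 C, 1 F, 1 N.
Implicit hydrogens by atom environment:
  4 × C: 2 H each → 8
  3 × C: 3 H each → 9
  2 × C: 1 H each → 2
  1 × F: no H
  1 × N (charge +1): no H
  Total hydrogens = 19.
Net charge +1.
Molecular formula: C9H19FN+

C9H19FN+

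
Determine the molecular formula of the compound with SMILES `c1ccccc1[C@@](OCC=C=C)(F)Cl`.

Heavy atoms from the SMILES: 11 C, 1 Cl, 1 F, 1 O.
Implicit hydrogens by atom environment:
  5 × C (aromatic): 1 H each → 5
  2 × C: 2 H each → 4
  2 × C: no H
  1 × C: 1 H
  1 × C (aromatic): no H
  1 × Cl: no H
  1 × F: no H
  1 × O: no H
  Total hydrogens = 10.
Molecular formula: C11H10ClFO

C11H10ClFO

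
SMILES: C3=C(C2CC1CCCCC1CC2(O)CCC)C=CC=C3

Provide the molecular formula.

Heavy atoms from the SMILES: 19 C, 1 O.
Implicit hydrogens by atom environment:
  8 × C: 2 H each → 16
  5 × C (aromatic): 1 H each → 5
  3 × C: 1 H each → 3
  1 × C: 3 H
  1 × C: no H
  1 × C (aromatic): no H
  1 × O: 1 H
  Total hydrogens = 28.
Molecular formula: C19H28O

C19H28O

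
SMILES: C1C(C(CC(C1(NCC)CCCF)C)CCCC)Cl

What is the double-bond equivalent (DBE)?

1

Molecular formula from the SMILES: C16H31ClFN.
DoU = (2C + 2 + N − H − X)/2 = (2·16 + 2 + 1 − 31 − 2)/2 = 2/2 = 1.
(Structurally: 1 ring(s) + 0 π bond(s) = 1.)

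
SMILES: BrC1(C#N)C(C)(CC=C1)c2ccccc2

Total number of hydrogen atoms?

Hydrogens are implicit in SMILES; fill each atom to its normal valence:
  5 × C (aromatic): 1 H each → 5
  3 × C: no H
  2 × C: 1 H each → 2
  1 × Br: no H
  1 × C: 3 H
  1 × C: 2 H
  1 × C (aromatic): no H
  1 × N: no H
  Total hydrogens = 12.

12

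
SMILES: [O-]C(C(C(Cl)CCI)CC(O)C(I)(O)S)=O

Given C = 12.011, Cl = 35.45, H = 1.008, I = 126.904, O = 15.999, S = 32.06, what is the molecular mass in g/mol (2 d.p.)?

493.50

Molecular formula: C8H12ClI2O4S-.
M = 8×12.011 + 1×35.45 + 12×1.008 + 2×126.904 + 4×15.999 + 1×32.06 = 493.50 g/mol.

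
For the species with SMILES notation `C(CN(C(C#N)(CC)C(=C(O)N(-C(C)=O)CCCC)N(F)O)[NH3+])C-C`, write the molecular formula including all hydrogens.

C16H31FN5O3+

Heavy atoms from the SMILES: 16 C, 1 F, 5 N, 3 O.
Implicit hydrogens by atom environment:
  7 × C: 2 H each → 14
  5 × C: no H
  4 × C: 3 H each → 12
  4 × N: no H
  2 × O: 1 H each → 2
  1 × F: no H
  1 × N (charge +1): 3 H
  1 × O: no H
  Total hydrogens = 31.
Net charge +1.
Molecular formula: C16H31FN5O3+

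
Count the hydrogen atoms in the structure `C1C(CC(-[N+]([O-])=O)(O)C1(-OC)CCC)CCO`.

21

Hydrogens are implicit in SMILES; fill each atom to its normal valence:
  6 × C: 2 H each → 12
  2 × C: 3 H each → 6
  2 × C: no H
  2 × O: 1 H each → 2
  2 × O: no H
  1 × C: 1 H
  1 × N (charge +1): no H
  1 × O (charge -1): no H
  Total hydrogens = 21.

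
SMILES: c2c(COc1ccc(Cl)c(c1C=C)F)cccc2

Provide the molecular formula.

C15H12ClFO

Heavy atoms from the SMILES: 15 C, 1 Cl, 1 F, 1 O.
Implicit hydrogens by atom environment:
  7 × C (aromatic): 1 H each → 7
  5 × C (aromatic): no H
  2 × C: 2 H each → 4
  1 × C: 1 H
  1 × Cl: no H
  1 × F: no H
  1 × O: no H
  Total hydrogens = 12.
Molecular formula: C15H12ClFO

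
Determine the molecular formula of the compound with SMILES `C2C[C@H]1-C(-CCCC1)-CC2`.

C10H18

Heavy atoms from the SMILES: 10 C.
Implicit hydrogens by atom environment:
  8 × C: 2 H each → 16
  2 × C: 1 H each → 2
  Total hydrogens = 18.
Molecular formula: C10H18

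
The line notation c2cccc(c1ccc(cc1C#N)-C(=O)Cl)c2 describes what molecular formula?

Heavy atoms from the SMILES: 14 C, 1 Cl, 1 N, 1 O.
Implicit hydrogens by atom environment:
  8 × C (aromatic): 1 H each → 8
  4 × C (aromatic): no H
  2 × C: no H
  1 × Cl: no H
  1 × N: no H
  1 × O: no H
  Total hydrogens = 8.
Molecular formula: C14H8ClNO

C14H8ClNO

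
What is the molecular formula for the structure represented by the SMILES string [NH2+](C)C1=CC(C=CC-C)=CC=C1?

Heavy atoms from the SMILES: 11 C, 1 N.
Implicit hydrogens by atom environment:
  4 × C (aromatic): 1 H each → 4
  2 × C: 3 H each → 6
  2 × C: 1 H each → 2
  2 × C (aromatic): no H
  1 × C: 2 H
  1 × N (charge +1): 2 H
  Total hydrogens = 16.
Net charge +1.
Molecular formula: C11H16N+

C11H16N+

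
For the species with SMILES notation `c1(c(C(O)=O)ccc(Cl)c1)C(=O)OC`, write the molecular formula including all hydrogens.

C9H7ClO4

Heavy atoms from the SMILES: 9 C, 1 Cl, 4 O.
Implicit hydrogens by atom environment:
  3 × C (aromatic): 1 H each → 3
  3 × C (aromatic): no H
  3 × O: no H
  2 × C: no H
  1 × C: 3 H
  1 × Cl: no H
  1 × O: 1 H
  Total hydrogens = 7.
Molecular formula: C9H7ClO4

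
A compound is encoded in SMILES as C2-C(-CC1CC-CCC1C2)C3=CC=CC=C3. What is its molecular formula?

C16H22

Heavy atoms from the SMILES: 16 C.
Implicit hydrogens by atom environment:
  7 × C: 2 H each → 14
  5 × C (aromatic): 1 H each → 5
  3 × C: 1 H each → 3
  1 × C (aromatic): no H
  Total hydrogens = 22.
Molecular formula: C16H22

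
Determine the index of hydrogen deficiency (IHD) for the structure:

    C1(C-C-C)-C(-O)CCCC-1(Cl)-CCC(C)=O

Molecular formula from the SMILES: C13H23ClO2.
DoU = (2C + 2 + N − H − X)/2 = (2·13 + 2 + 0 − 23 − 1)/2 = 4/2 = 2.
(Structurally: 1 ring(s) + 1 π bond(s) = 2.)

2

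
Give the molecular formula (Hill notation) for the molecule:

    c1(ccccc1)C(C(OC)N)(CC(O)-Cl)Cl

C11H15Cl2NO2

Heavy atoms from the SMILES: 11 C, 2 Cl, 1 N, 2 O.
Implicit hydrogens by atom environment:
  5 × C (aromatic): 1 H each → 5
  2 × C: 1 H each → 2
  2 × Cl: no H
  1 × C: 3 H
  1 × C: 2 H
  1 × C: no H
  1 × C (aromatic): no H
  1 × N: 2 H
  1 × O: 1 H
  1 × O: no H
  Total hydrogens = 15.
Molecular formula: C11H15Cl2NO2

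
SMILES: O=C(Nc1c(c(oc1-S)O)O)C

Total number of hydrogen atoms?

7

Hydrogens are implicit in SMILES; fill each atom to its normal valence:
  4 × C (aromatic): no H
  2 × O: 1 H each → 2
  1 × C: 3 H
  1 × C: no H
  1 × N: 1 H
  1 × O (aromatic): no H
  1 × O: no H
  1 × S: 1 H
  Total hydrogens = 7.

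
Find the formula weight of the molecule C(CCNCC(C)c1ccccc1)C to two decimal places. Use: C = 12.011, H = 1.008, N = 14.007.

Molecular formula: C13H21N.
M = 13×12.011 + 21×1.008 + 1×14.007 = 191.32 g/mol.

191.32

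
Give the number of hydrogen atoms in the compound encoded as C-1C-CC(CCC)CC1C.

20

Hydrogens are implicit in SMILES; fill each atom to its normal valence:
  6 × C: 2 H each → 12
  2 × C: 3 H each → 6
  2 × C: 1 H each → 2
  Total hydrogens = 20.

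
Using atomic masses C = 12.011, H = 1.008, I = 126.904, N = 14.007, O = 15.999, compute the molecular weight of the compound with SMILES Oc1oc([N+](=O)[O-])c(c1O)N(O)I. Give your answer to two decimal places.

301.98

Molecular formula: C4H3IN2O6.
M = 4×12.011 + 3×1.008 + 1×126.904 + 2×14.007 + 6×15.999 = 301.98 g/mol.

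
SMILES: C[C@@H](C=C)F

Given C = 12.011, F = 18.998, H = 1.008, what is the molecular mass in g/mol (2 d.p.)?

Molecular formula: C4H7F.
M = 4×12.011 + 1×18.998 + 7×1.008 = 74.10 g/mol.

74.10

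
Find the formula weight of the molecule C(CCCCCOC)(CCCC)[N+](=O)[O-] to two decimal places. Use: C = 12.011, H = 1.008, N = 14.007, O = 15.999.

217.31

Molecular formula: C11H23NO3.
M = 11×12.011 + 23×1.008 + 1×14.007 + 3×15.999 = 217.31 g/mol.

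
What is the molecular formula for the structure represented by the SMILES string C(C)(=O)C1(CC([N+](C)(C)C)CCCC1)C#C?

Heavy atoms from the SMILES: 14 C, 1 N, 1 O.
Implicit hydrogens by atom environment:
  5 × C: 2 H each → 10
  4 × C: 3 H each → 12
  3 × C: no H
  2 × C: 1 H each → 2
  1 × N (charge +1): no H
  1 × O: no H
  Total hydrogens = 24.
Net charge +1.
Molecular formula: C14H24NO+

C14H24NO+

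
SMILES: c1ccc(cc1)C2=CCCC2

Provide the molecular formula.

Heavy atoms from the SMILES: 11 C.
Implicit hydrogens by atom environment:
  5 × C (aromatic): 1 H each → 5
  3 × C: 2 H each → 6
  1 × C: 1 H
  1 × C: no H
  1 × C (aromatic): no H
  Total hydrogens = 12.
Molecular formula: C11H12

C11H12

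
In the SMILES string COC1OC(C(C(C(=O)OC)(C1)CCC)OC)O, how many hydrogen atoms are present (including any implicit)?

22

Hydrogens are implicit in SMILES; fill each atom to its normal valence:
  5 × O: no H
  4 × C: 3 H each → 12
  3 × C: 2 H each → 6
  3 × C: 1 H each → 3
  2 × C: no H
  1 × O: 1 H
  Total hydrogens = 22.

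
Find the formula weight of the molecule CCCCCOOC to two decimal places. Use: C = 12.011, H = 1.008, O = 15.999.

118.18

Molecular formula: C6H14O2.
M = 6×12.011 + 14×1.008 + 2×15.999 = 118.18 g/mol.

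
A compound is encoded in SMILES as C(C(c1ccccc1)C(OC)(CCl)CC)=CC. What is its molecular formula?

Heavy atoms from the SMILES: 15 C, 1 Cl, 1 O.
Implicit hydrogens by atom environment:
  5 × C (aromatic): 1 H each → 5
  3 × C: 3 H each → 9
  3 × C: 1 H each → 3
  2 × C: 2 H each → 4
  1 × C: no H
  1 × C (aromatic): no H
  1 × Cl: no H
  1 × O: no H
  Total hydrogens = 21.
Molecular formula: C15H21ClO

C15H21ClO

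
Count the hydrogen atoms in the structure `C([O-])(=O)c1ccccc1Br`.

Hydrogens are implicit in SMILES; fill each atom to its normal valence:
  4 × C (aromatic): 1 H each → 4
  2 × C (aromatic): no H
  1 × Br: no H
  1 × C: no H
  1 × O: no H
  1 × O (charge -1): no H
  Total hydrogens = 4.

4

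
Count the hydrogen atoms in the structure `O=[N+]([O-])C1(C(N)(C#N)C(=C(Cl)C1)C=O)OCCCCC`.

Hydrogens are implicit in SMILES; fill each atom to its normal valence:
  5 × C: 2 H each → 10
  5 × C: no H
  3 × O: no H
  1 × C: 3 H
  1 × C: 1 H
  1 × Cl: no H
  1 × N: 2 H
  1 × N: no H
  1 × N (charge +1): no H
  1 × O (charge -1): no H
  Total hydrogens = 16.

16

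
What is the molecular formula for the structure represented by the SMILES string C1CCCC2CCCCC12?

C10H18

Heavy atoms from the SMILES: 10 C.
Implicit hydrogens by atom environment:
  8 × C: 2 H each → 16
  2 × C: 1 H each → 2
  Total hydrogens = 18.
Molecular formula: C10H18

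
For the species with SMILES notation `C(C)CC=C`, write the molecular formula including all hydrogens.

Heavy atoms from the SMILES: 5 C.
Implicit hydrogens by atom environment:
  3 × C: 2 H each → 6
  1 × C: 3 H
  1 × C: 1 H
  Total hydrogens = 10.
Molecular formula: C5H10

C5H10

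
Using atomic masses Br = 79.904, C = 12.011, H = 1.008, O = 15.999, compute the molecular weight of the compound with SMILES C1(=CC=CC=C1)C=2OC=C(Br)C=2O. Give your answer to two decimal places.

239.07

Molecular formula: C10H7BrO2.
M = 1×79.904 + 10×12.011 + 7×1.008 + 2×15.999 = 239.07 g/mol.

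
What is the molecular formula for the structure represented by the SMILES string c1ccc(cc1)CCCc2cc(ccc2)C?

C16H18

Heavy atoms from the SMILES: 16 C.
Implicit hydrogens by atom environment:
  9 × C (aromatic): 1 H each → 9
  3 × C: 2 H each → 6
  3 × C (aromatic): no H
  1 × C: 3 H
  Total hydrogens = 18.
Molecular formula: C16H18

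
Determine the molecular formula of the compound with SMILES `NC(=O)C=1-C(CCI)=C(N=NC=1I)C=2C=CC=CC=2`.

Heavy atoms from the SMILES: 13 C, 2 I, 3 N, 1 O.
Implicit hydrogens by atom environment:
  5 × C (aromatic): 1 H each → 5
  5 × C (aromatic): no H
  2 × C: 2 H each → 4
  2 × I: no H
  2 × N (aromatic): no H
  1 × C: no H
  1 × N: 2 H
  1 × O: no H
  Total hydrogens = 11.
Molecular formula: C13H11I2N3O

C13H11I2N3O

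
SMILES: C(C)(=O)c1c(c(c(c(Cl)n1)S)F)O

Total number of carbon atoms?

The symbol for carbon appears 7 times in the SMILES. Lowercase c denotes aromatic carbon and counts toward C.

7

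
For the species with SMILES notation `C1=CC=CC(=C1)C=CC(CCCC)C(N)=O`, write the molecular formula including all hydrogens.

Heavy atoms from the SMILES: 14 C, 1 N, 1 O.
Implicit hydrogens by atom environment:
  5 × C (aromatic): 1 H each → 5
  3 × C: 2 H each → 6
  3 × C: 1 H each → 3
  1 × C: 3 H
  1 × C: no H
  1 × C (aromatic): no H
  1 × N: 2 H
  1 × O: no H
  Total hydrogens = 19.
Molecular formula: C14H19NO

C14H19NO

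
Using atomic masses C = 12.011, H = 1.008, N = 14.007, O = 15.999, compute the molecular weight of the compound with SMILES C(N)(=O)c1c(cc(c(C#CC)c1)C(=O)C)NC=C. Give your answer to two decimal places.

Molecular formula: C14H14N2O2.
M = 14×12.011 + 14×1.008 + 2×14.007 + 2×15.999 = 242.28 g/mol.

242.28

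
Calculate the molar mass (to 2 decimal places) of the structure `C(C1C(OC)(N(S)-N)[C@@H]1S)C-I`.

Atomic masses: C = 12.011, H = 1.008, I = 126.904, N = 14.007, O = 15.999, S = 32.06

Molecular formula: C6H13IN2OS2.
M = 6×12.011 + 13×1.008 + 1×126.904 + 2×14.007 + 1×15.999 + 2×32.06 = 320.21 g/mol.

320.21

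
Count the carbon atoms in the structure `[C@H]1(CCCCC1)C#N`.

7

The symbol for carbon appears 7 times in the SMILES.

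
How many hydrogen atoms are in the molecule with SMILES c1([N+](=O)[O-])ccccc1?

5

Hydrogens are implicit in SMILES; fill each atom to its normal valence:
  5 × C (aromatic): 1 H each → 5
  1 × C (aromatic): no H
  1 × N (charge +1): no H
  1 × O: no H
  1 × O (charge -1): no H
  Total hydrogens = 5.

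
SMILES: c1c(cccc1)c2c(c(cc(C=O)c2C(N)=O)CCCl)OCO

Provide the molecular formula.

C17H16ClNO4

Heavy atoms from the SMILES: 17 C, 1 Cl, 1 N, 4 O.
Implicit hydrogens by atom environment:
  6 × C (aromatic): 1 H each → 6
  6 × C (aromatic): no H
  3 × C: 2 H each → 6
  3 × O: no H
  1 × C: 1 H
  1 × C: no H
  1 × Cl: no H
  1 × N: 2 H
  1 × O: 1 H
  Total hydrogens = 16.
Molecular formula: C17H16ClNO4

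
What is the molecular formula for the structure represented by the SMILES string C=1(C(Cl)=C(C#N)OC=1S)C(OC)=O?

C7H4ClNO3S

Heavy atoms from the SMILES: 7 C, 1 Cl, 1 N, 3 O, 1 S.
Implicit hydrogens by atom environment:
  4 × C (aromatic): no H
  2 × C: no H
  2 × O: no H
  1 × C: 3 H
  1 × Cl: no H
  1 × N: no H
  1 × O (aromatic): no H
  1 × S: 1 H
  Total hydrogens = 4.
Molecular formula: C7H4ClNO3S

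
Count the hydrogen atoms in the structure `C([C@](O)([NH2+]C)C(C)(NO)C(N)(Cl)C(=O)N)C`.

Hydrogens are implicit in SMILES; fill each atom to its normal valence:
  4 × C: no H
  3 × C: 3 H each → 9
  2 × N: 2 H each → 4
  2 × O: 1 H each → 2
  1 × C: 2 H
  1 × Cl: no H
  1 × N (charge +1): 2 H
  1 × N: 1 H
  1 × O: no H
  Total hydrogens = 20.

20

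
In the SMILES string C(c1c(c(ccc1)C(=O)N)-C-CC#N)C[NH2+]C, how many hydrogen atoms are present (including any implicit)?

18

Hydrogens are implicit in SMILES; fill each atom to its normal valence:
  4 × C: 2 H each → 8
  3 × C (aromatic): 1 H each → 3
  3 × C (aromatic): no H
  2 × C: no H
  1 × C: 3 H
  1 × N (charge +1): 2 H
  1 × N: 2 H
  1 × N: no H
  1 × O: no H
  Total hydrogens = 18.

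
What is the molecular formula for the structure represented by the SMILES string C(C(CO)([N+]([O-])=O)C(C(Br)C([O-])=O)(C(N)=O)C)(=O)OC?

Heavy atoms from the SMILES: 1 Br, 9 C, 2 N, 8 O.
Implicit hydrogens by atom environment:
  5 × C: no H
  5 × O: no H
  2 × C: 3 H each → 6
  2 × O (charge -1): no H
  1 × Br: no H
  1 × C: 2 H
  1 × C: 1 H
  1 × N: 2 H
  1 × N (charge +1): no H
  1 × O: 1 H
  Total hydrogens = 12.
Net charge -1.
Molecular formula: C9H12BrN2O8-

C9H12BrN2O8-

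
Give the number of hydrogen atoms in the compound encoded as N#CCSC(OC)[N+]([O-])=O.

Hydrogens are implicit in SMILES; fill each atom to its normal valence:
  2 × O: no H
  1 × C: 3 H
  1 × C: 2 H
  1 × C: 1 H
  1 × C: no H
  1 × N (charge +1): no H
  1 × N: no H
  1 × O (charge -1): no H
  1 × S: no H
  Total hydrogens = 6.

6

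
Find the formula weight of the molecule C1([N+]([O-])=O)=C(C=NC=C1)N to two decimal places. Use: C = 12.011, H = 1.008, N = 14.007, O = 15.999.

139.11

Molecular formula: C5H5N3O2.
M = 5×12.011 + 5×1.008 + 3×14.007 + 2×15.999 = 139.11 g/mol.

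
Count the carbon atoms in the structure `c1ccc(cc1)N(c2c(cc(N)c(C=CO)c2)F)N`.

The symbol for carbon appears 14 times in the SMILES. Lowercase c denotes aromatic carbon and counts toward C.

14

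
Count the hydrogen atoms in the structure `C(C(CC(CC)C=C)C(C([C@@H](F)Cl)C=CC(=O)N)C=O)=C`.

Hydrogens are implicit in SMILES; fill each atom to its normal valence:
  10 × C: 1 H each → 10
  4 × C: 2 H each → 8
  2 × O: no H
  1 × C: 3 H
  1 × C: no H
  1 × Cl: no H
  1 × F: no H
  1 × N: 2 H
  Total hydrogens = 23.

23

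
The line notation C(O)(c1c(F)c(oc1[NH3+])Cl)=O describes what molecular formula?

Heavy atoms from the SMILES: 5 C, 1 Cl, 1 F, 1 N, 3 O.
Implicit hydrogens by atom environment:
  4 × C (aromatic): no H
  1 × C: no H
  1 × Cl: no H
  1 × F: no H
  1 × N (charge +1): 3 H
  1 × O: 1 H
  1 × O (aromatic): no H
  1 × O: no H
  Total hydrogens = 4.
Net charge +1.
Molecular formula: C5H4ClFNO3+

C5H4ClFNO3+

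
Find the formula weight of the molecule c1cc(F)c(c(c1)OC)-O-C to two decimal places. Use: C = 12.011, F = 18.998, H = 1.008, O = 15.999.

Molecular formula: C8H9FO2.
M = 8×12.011 + 1×18.998 + 9×1.008 + 2×15.999 = 156.16 g/mol.

156.16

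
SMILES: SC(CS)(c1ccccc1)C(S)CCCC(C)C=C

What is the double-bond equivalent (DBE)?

Molecular formula from the SMILES: C16H24S3.
DoU = (2C + 2 + N − H − X)/2 = (2·16 + 2 + 0 − 24 − 0)/2 = 10/2 = 5.
(Structurally: 1 ring(s) + 4 π bond(s) = 5.)

5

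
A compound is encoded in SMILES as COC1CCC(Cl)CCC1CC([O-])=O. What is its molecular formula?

Heavy atoms from the SMILES: 10 C, 1 Cl, 3 O.
Implicit hydrogens by atom environment:
  5 × C: 2 H each → 10
  3 × C: 1 H each → 3
  2 × O: no H
  1 × C: 3 H
  1 × C: no H
  1 × Cl: no H
  1 × O (charge -1): no H
  Total hydrogens = 16.
Net charge -1.
Molecular formula: C10H16ClO3-

C10H16ClO3-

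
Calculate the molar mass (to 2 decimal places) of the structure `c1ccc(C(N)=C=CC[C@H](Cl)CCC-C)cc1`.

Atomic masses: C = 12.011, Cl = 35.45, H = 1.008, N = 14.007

249.78

Molecular formula: C15H20ClN.
M = 15×12.011 + 1×35.45 + 20×1.008 + 1×14.007 = 249.78 g/mol.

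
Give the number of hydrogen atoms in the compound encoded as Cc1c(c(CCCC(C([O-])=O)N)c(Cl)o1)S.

13

Hydrogens are implicit in SMILES; fill each atom to its normal valence:
  4 × C (aromatic): no H
  3 × C: 2 H each → 6
  1 × C: 3 H
  1 × C: 1 H
  1 × C: no H
  1 × Cl: no H
  1 × N: 2 H
  1 × O (aromatic): no H
  1 × O: no H
  1 × O (charge -1): no H
  1 × S: 1 H
  Total hydrogens = 13.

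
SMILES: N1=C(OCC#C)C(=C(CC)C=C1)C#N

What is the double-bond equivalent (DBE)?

Molecular formula from the SMILES: C11H10N2O.
DoU = (2C + 2 + N − H − X)/2 = (2·11 + 2 + 2 − 10 − 0)/2 = 16/2 = 8.
(Structurally: 1 ring(s) + 7 π bond(s) = 8.)

8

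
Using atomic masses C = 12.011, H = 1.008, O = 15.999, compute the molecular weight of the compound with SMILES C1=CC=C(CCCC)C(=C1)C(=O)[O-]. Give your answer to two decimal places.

177.22

Molecular formula: C11H13O2-.
M = 11×12.011 + 13×1.008 + 2×15.999 = 177.22 g/mol.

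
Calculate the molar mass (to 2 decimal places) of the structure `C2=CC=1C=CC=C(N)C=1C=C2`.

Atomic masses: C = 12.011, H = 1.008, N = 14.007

Molecular formula: C10H9N.
M = 10×12.011 + 9×1.008 + 1×14.007 = 143.19 g/mol.

143.19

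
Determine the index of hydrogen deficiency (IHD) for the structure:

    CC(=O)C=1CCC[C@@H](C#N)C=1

5

Molecular formula from the SMILES: C9H11NO.
DoU = (2C + 2 + N − H − X)/2 = (2·9 + 2 + 1 − 11 − 0)/2 = 10/2 = 5.
(Structurally: 1 ring(s) + 4 π bond(s) = 5.)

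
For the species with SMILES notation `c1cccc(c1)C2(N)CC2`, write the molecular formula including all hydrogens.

C9H11N

Heavy atoms from the SMILES: 9 C, 1 N.
Implicit hydrogens by atom environment:
  5 × C (aromatic): 1 H each → 5
  2 × C: 2 H each → 4
  1 × C: no H
  1 × C (aromatic): no H
  1 × N: 2 H
  Total hydrogens = 11.
Molecular formula: C9H11N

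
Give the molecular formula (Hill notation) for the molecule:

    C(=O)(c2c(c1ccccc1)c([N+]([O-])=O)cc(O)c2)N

Heavy atoms from the SMILES: 13 C, 2 N, 4 O.
Implicit hydrogens by atom environment:
  7 × C (aromatic): 1 H each → 7
  5 × C (aromatic): no H
  2 × O: no H
  1 × C: no H
  1 × N: 2 H
  1 × N (charge +1): no H
  1 × O: 1 H
  1 × O (charge -1): no H
  Total hydrogens = 10.
Molecular formula: C13H10N2O4

C13H10N2O4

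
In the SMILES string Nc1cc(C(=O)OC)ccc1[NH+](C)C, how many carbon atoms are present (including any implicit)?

10

The symbol for carbon appears 10 times in the SMILES. Lowercase c denotes aromatic carbon and counts toward C.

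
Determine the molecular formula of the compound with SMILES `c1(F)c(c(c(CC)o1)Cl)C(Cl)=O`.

Heavy atoms from the SMILES: 7 C, 2 Cl, 1 F, 2 O.
Implicit hydrogens by atom environment:
  4 × C (aromatic): no H
  2 × Cl: no H
  1 × C: 3 H
  1 × C: 2 H
  1 × C: no H
  1 × F: no H
  1 × O (aromatic): no H
  1 × O: no H
  Total hydrogens = 5.
Molecular formula: C7H5Cl2FO2

C7H5Cl2FO2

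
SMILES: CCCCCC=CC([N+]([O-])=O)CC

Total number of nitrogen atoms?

The symbol for nitrogen appears 1 time in the SMILES.

1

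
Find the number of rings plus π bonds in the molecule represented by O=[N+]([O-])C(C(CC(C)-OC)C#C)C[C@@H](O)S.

3

Molecular formula from the SMILES: C10H17NO4S.
DoU = (2C + 2 + N − H − X)/2 = (2·10 + 2 + 1 − 17 − 0)/2 = 6/2 = 3.
(Structurally: 0 ring(s) + 3 π bond(s) = 3.)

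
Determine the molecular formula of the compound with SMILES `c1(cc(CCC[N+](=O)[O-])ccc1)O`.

Heavy atoms from the SMILES: 9 C, 1 N, 3 O.
Implicit hydrogens by atom environment:
  4 × C (aromatic): 1 H each → 4
  3 × C: 2 H each → 6
  2 × C (aromatic): no H
  1 × N (charge +1): no H
  1 × O: 1 H
  1 × O: no H
  1 × O (charge -1): no H
  Total hydrogens = 11.
Molecular formula: C9H11NO3

C9H11NO3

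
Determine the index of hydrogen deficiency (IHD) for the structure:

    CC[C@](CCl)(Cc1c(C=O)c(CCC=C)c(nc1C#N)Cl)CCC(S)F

Molecular formula from the SMILES: C19H23Cl2FN2OS.
DoU = (2C + 2 + N − H − X)/2 = (2·19 + 2 + 2 − 23 − 3)/2 = 16/2 = 8.
(Structurally: 1 ring(s) + 7 π bond(s) = 8.)

8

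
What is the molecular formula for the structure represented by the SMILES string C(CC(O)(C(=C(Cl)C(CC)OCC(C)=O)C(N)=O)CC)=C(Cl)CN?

Heavy atoms from the SMILES: 16 C, 2 Cl, 2 N, 4 O.
Implicit hydrogens by atom environment:
  6 × C: no H
  5 × C: 2 H each → 10
  3 × C: 3 H each → 9
  3 × O: no H
  2 × C: 1 H each → 2
  2 × Cl: no H
  2 × N: 2 H each → 4
  1 × O: 1 H
  Total hydrogens = 26.
Molecular formula: C16H26Cl2N2O4

C16H26Cl2N2O4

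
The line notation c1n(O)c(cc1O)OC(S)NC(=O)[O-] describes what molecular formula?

Heavy atoms from the SMILES: 6 C, 2 N, 5 O, 1 S.
Implicit hydrogens by atom environment:
  2 × C (aromatic): 1 H each → 2
  2 × C (aromatic): no H
  2 × O: 1 H each → 2
  2 × O: no H
  1 × C: 1 H
  1 × C: no H
  1 × N: 1 H
  1 × N (aromatic): no H
  1 × O (charge -1): no H
  1 × S: 1 H
  Total hydrogens = 7.
Net charge -1.
Molecular formula: C6H7N2O5S-

C6H7N2O5S-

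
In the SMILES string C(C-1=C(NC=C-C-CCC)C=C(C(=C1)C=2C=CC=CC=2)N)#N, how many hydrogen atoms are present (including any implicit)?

Hydrogens are implicit in SMILES; fill each atom to its normal valence:
  7 × C (aromatic): 1 H each → 7
  5 × C (aromatic): no H
  3 × C: 2 H each → 6
  2 × C: 1 H each → 2
  1 × C: 3 H
  1 × C: no H
  1 × N: 2 H
  1 × N: 1 H
  1 × N: no H
  Total hydrogens = 21.

21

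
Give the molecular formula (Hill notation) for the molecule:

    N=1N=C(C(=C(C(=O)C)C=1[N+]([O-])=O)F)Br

Heavy atoms from the SMILES: 1 Br, 6 C, 1 F, 3 N, 3 O.
Implicit hydrogens by atom environment:
  4 × C (aromatic): no H
  2 × N (aromatic): no H
  2 × O: no H
  1 × Br: no H
  1 × C: 3 H
  1 × C: no H
  1 × F: no H
  1 × N (charge +1): no H
  1 × O (charge -1): no H
  Total hydrogens = 3.
Molecular formula: C6H3BrFN3O3

C6H3BrFN3O3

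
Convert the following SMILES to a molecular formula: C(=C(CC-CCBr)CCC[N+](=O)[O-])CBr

C10H17Br2NO2

Heavy atoms from the SMILES: 2 Br, 10 C, 1 N, 2 O.
Implicit hydrogens by atom environment:
  8 × C: 2 H each → 16
  2 × Br: no H
  1 × C: 1 H
  1 × C: no H
  1 × N (charge +1): no H
  1 × O: no H
  1 × O (charge -1): no H
  Total hydrogens = 17.
Molecular formula: C10H17Br2NO2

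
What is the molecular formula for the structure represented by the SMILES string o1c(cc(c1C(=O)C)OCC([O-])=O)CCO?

Heavy atoms from the SMILES: 10 C, 6 O.
Implicit hydrogens by atom environment:
  3 × C: 2 H each → 6
  3 × C (aromatic): no H
  3 × O: no H
  2 × C: no H
  1 × C: 3 H
  1 × C (aromatic): 1 H
  1 × O: 1 H
  1 × O (aromatic): no H
  1 × O (charge -1): no H
  Total hydrogens = 11.
Net charge -1.
Molecular formula: C10H11O6-

C10H11O6-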